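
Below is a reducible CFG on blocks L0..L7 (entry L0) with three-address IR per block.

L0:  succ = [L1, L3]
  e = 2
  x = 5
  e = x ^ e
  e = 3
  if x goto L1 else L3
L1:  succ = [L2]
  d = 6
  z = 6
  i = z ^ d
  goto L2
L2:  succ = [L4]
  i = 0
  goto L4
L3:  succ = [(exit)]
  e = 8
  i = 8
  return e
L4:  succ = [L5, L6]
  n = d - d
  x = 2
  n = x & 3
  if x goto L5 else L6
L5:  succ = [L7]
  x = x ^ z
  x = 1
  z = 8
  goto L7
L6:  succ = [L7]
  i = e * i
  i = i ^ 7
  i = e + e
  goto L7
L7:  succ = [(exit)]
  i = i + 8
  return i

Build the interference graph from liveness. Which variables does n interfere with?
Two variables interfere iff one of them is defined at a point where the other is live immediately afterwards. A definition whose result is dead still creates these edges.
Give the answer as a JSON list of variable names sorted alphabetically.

def/use:
  L0: {e,x} / ∅
  L1: {d,i,z} / ∅
  L2: {i} / ∅
  L3: {e,i} / ∅
  L4: {n,x} / {d}
  L5: {x,z} / {x,z}
  L6: {i} / {e,i}
  L7: {i} / {i}

Liveness:
  L0 li=∅ lo={e}
  L1 li={e} lo={d,e,z}
  L2 li={d,e,z} lo={d,e,i,z}
  L3 li=∅ lo=∅
  L4 li={d,e,i,z} lo={e,i,x,z}
  L5 li={i,x,z} lo={i}
  L6 li={e,i} lo={i}
  L7 li={i} lo=∅

Conflict graph:
  d: {e,i,z}
  e: {d,i,n,x,z}
  i: {d,e,n,x,z}
  n: {e,i,x,z}
  x: {e,i,n,z}
  z: {d,e,i,n,x}

N(n) = ["e", "i", "x", "z"]

Answer: ["e", "i", "x", "z"]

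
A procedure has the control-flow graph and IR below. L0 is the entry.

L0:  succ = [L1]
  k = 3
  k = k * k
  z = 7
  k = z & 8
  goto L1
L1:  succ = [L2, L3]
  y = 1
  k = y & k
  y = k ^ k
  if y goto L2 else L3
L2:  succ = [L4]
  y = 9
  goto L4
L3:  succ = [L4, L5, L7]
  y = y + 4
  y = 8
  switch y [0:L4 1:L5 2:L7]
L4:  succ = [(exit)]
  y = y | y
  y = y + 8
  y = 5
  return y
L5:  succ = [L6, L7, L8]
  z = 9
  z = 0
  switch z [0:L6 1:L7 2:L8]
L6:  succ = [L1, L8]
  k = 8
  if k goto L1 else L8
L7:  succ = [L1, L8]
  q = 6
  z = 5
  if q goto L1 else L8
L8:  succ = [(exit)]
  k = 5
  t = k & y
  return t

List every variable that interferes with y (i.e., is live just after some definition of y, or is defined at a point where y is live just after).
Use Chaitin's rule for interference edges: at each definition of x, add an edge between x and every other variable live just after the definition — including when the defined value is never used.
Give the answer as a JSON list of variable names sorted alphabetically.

Answer: ["k", "q", "z"]

Derivation:
Block summaries:
  L0 def {k,z} use ∅
  L1 def {k,y} use {k}
  L2 def {y} use ∅
  L3 def {y} use {y}
  L4 def {y} use {y}
  L5 def {z} use ∅
  L6 def {k} use ∅
  L7 def {q,z} use ∅
  L8 def {k,t} use {y}

Live sets:
  L0 li=∅ lo={k}
  L1 li={k} lo={k,y}
  L2 li=∅ lo={y}
  L3 li={k,y} lo={k,y}
  L4 li={y} lo=∅
  L5 li={k,y} lo={k,y}
  L6 li={y} lo={k,y}
  L7 li={k,y} lo={k,y}
  L8 li={y} lo=∅

Interfere edges:
  k — {q,y,z}
  q — {k,y,z}
  t — ∅
  y — {k,q,z}
  z — {k,q,y}

N(y) = ["k", "q", "z"]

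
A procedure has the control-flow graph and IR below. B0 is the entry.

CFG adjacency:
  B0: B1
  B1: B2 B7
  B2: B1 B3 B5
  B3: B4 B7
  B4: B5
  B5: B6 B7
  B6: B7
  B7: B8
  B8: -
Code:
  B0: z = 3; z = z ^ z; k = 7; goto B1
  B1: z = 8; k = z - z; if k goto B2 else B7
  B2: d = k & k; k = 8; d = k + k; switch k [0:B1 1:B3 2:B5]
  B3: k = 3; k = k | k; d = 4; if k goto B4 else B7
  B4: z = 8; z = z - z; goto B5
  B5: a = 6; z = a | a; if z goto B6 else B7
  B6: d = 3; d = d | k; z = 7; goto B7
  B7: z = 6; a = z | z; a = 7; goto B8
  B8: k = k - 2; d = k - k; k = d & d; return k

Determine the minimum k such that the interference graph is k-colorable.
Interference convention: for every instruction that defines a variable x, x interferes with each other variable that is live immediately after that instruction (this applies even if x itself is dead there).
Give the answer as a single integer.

Block summaries:
  B0: def={k,z} ue=∅
  B1: def={k,z} ue=∅
  B2: def={d,k} ue={k}
  B3: def={d,k} ue=∅
  B4: def={z} ue=∅
  B5: def={a,z} ue=∅
  B6: def={d,z} ue={k}
  B7: def={a,z} ue=∅
  B8: def={d,k} ue={k}

Liveness:
  B0: in=∅ out=∅
  B1: in=∅ out={k}
  B2: in={k} out={k}
  B3: in=∅ out={k}
  B4: in={k} out={k}
  B5: in={k} out={k}
  B6: in={k} out={k}
  B7: in={k} out={k}
  B8: in={k} out=∅

Interference:
  a — {k}
  d — {k}
  k — {a,d,z}
  z — {k}

Registers:
  clique {a,k} ⇒ need ≥ 2
  2-colouring: c0={k}  c1={a,d,z}
  χ = 2

Answer: 2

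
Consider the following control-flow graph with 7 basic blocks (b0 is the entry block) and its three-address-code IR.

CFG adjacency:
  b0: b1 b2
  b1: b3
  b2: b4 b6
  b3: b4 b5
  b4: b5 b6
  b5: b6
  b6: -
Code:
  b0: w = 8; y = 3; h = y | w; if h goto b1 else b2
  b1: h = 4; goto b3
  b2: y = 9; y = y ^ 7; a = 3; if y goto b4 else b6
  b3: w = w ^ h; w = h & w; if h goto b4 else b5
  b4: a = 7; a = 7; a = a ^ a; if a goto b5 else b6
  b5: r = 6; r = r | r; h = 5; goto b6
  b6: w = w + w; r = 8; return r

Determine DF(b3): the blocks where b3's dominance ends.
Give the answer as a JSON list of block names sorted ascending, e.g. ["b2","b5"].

Answer: ["b4", "b5"]

Derivation:
idom tree: b1←b0 b2←b0 b3←b1 b4←b0 b5←b0 b6←b0
Dom at joins:
  b4: preds {b2,b3}: {b0,b2} ∩ {b0,b1,b3} = {b0}; idom=b0
  b5: preds {b3,b4}: {b0,b1,b3} ∩ {b0,b4} = {b0}; idom=b0
  b6: preds {b2,b4,b5}: {b0,b2} ∩ {b0,b4} ∩ {b0,b5} = {b0}; idom=b0

Frontier:
  join b4 pred b2: b2 stop@b0
  join b4 pred b3: b3→b1 stop@b0
  join b5 pred b3: b3→b1 stop@b0
  join b5 pred b4: b4 stop@b0
  join b6 pred b2: b2 stop@b0
  join b6 pred b4: b4 stop@b0
  join b6 pred b5: b5 stop@b0
  b0: DF=∅
  b1: DF={b4,b5}
  b2: DF={b4,b6}
  b3: DF={b4,b5}
  b4: DF={b5,b6}
  b5: DF={b6}
  b6: DF=∅

DF(b3) = ["b4", "b5"]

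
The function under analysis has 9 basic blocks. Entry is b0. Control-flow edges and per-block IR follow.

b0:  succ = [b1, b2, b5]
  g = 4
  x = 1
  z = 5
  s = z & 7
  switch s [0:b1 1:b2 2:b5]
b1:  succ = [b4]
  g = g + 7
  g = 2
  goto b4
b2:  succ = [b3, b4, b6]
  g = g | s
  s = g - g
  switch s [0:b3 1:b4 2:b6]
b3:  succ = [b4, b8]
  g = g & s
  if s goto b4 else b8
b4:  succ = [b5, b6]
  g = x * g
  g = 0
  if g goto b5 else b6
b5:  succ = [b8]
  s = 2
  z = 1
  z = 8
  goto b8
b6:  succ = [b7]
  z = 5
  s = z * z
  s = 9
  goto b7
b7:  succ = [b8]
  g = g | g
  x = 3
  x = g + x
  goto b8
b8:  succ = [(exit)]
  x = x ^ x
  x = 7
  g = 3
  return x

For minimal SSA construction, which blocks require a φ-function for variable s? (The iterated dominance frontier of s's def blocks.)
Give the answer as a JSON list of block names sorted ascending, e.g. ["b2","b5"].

idom tree: b1←b0 b2←b0 b3←b2 b4←b0 b5←b0 b6←b0 b7←b6 b8←b0
Join-block Dom:
  b4: preds {b1,b2,b3}: {b0,b1} ∩ {b0,b2} ∩ {b0,b2,b3} = {b0}; idom=b0
  b5: preds {b0,b4}: {b0} ∩ {b0,b4} = {b0}; idom=b0
  b6: preds {b2,b4}: {b0,b2} ∩ {b0,b4} = {b0}; idom=b0
  b8: preds {b3,b5,b7}: {b0,b2,b3} ∩ {b0,b5} ∩ {b0,b6,b7} = {b0}; idom=b0

Frontier:
  b4←b1: walk b1 to b0
  b4←b2: walk b2 to b0
  b4←b3: walk b3→b2 to b0
  b5←b0: walk · to b0
  b5←b4: walk b4 to b0
  b6←b2: walk b2 to b0
  b6←b4: walk b4 to b0
  b8←b3: walk b3→b2 to b0
  b8←b5: walk b5 to b0
  b8←b7: walk b7→b6 to b0
  b0 → ∅
  b1 → {b4}
  b2 → {b4,b6,b8}
  b3 → {b4,b8}
  b4 → {b5,b6}
  b5 → {b8}
  b6 → {b8}
  b7 → {b8}
  b8 → ∅

φ for s: defs {b0,b2,b5,b6}
  DF⁺ = {b4,b5,b6,b8}

Answer: ["b4", "b5", "b6", "b8"]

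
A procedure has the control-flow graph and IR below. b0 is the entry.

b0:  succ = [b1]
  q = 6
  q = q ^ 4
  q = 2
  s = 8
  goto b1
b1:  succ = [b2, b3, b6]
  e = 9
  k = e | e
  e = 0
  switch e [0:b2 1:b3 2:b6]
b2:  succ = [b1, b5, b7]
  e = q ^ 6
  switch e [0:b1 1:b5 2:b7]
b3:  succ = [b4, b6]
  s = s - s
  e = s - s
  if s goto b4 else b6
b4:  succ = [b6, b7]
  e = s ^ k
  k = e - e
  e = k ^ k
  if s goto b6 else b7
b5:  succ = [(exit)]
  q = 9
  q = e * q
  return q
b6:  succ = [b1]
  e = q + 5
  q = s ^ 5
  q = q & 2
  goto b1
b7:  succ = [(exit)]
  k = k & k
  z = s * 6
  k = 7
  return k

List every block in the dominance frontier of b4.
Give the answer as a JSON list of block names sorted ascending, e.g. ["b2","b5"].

idom tree: b1←b0 b2←b1 b3←b1 b4←b3 b5←b2 b6←b1 b7←b1
Dom∩ at merges:
  b1: preds {b0,b2,b6}: {b0} ∩ {b0,b1,b2} ∩ {b0,b1,b6} = {b0}; idom=b0
  b6: preds {b1,b3,b4}: {b0,b1} ∩ {b0,b1,b3} ∩ {b0,b1,b3,b4} = {b0,b1}; idom=b1
  b7: preds {b2,b4}: {b0,b1,b2} ∩ {b0,b1,b3,b4} = {b0,b1}; idom=b1

DF walk-up:
  b1←b0: walk · to b0
  b1←b2: walk b2→b1 to b0
  b1←b6: walk b6→b1 to b0
  b6←b1: walk · to b1
  b6←b3: walk b3 to b1
  b6←b4: walk b4→b3 to b1
  b7←b2: walk b2 to b1
  b7←b4: walk b4→b3 to b1
  b0: DF=∅
  b1: DF={b1}
  b2: DF={b1,b7}
  b3: DF={b6,b7}
  b4: DF={b6,b7}
  b5: DF=∅
  b6: DF={b1}
  b7: DF=∅

DF(b4) = ["b6", "b7"]

Answer: ["b6", "b7"]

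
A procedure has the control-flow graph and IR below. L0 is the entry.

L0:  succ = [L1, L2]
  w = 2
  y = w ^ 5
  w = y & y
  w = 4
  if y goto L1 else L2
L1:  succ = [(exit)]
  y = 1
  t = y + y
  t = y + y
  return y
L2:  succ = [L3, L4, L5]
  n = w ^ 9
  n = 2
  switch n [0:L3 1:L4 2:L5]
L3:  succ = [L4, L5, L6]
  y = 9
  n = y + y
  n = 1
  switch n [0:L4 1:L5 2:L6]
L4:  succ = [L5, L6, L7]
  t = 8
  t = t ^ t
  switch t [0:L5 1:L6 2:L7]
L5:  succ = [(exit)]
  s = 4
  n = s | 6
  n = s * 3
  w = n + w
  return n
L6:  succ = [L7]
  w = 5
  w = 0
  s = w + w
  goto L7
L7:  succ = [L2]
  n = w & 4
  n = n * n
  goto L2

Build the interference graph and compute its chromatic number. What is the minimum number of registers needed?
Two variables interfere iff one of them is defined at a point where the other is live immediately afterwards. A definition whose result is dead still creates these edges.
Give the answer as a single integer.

Answer: 3

Analysis:
Block summaries:
  L0: def={w,y} ue=∅
  L1: def={t,y} ue=∅
  L2: def={n} ue={w}
  L3: def={n,y} ue=∅
  L4: def={t} ue=∅
  L5: def={n,s,w} ue={w}
  L6: def={s,w} ue=∅
  L7: def={n} ue={w}

Liveness:
  L0 li=∅ lo={w}
  L1 li=∅ lo=∅
  L2 li={w} lo={w}
  L3 li={w} lo={w}
  L4 li={w} lo={w}
  L5 li={w} lo=∅
  L6 li=∅ lo={w}
  L7 li={w} lo={w}

Conflict graph:
  n — {s,w}
  s — {n,w}
  t — {w,y}
  w — {n,s,t,y}
  y — {t,w}

Registers:
  clique {n,s,w} ⇒ need ≥ 3
  assign n→r1 s→r2 t→r1 w→r0 y→r2 — no edge inside a register ⇒ χ ≤ 3
  χ = 3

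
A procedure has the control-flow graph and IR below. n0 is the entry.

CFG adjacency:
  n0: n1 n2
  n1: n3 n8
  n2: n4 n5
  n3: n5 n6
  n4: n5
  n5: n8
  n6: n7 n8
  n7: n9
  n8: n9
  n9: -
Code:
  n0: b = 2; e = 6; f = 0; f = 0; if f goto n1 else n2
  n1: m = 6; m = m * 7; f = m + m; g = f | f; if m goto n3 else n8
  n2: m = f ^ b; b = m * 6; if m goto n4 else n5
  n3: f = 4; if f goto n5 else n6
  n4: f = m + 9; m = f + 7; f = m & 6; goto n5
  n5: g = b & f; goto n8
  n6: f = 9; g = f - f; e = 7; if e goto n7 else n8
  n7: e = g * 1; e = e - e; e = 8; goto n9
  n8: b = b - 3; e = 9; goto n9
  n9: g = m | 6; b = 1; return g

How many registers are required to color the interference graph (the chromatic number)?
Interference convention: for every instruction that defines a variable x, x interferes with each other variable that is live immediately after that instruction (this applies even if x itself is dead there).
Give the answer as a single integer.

def/use:
  n0: {b,e,f} / ∅
  n1: {f,g,m} / ∅
  n2: {b,m} / {b,f}
  n3: {f} / ∅
  n4: {f,m} / {m}
  n5: {g} / {b,f}
  n6: {e,f,g} / ∅
  n7: {e} / {g}
  n8: {b,e} / {b}
  n9: {b,g} / {m}

Liveness:
  n0: in=∅ out={b,f}
  n1: in={b} out={b,m}
  n2: in={b,f} out={b,f,m}
  n3: in={b,m} out={b,f,m}
  n4: in={b,m} out={b,f,m}
  n5: in={b,f,m} out={b,m}
  n6: in={b,m} out={b,g,m}
  n7: in={g,m} out={m}
  n8: in={b,m} out={m}
  n9: in={m} out=∅

Interference:
  b — {e,f,g,m}
  e — {b,g,m}
  f — {b,m}
  g — {b,e,m}
  m — {b,e,f,g}

Registers:
  clique {b,e,g,m} ⇒ need ≥ 4
  4-colouring: c0={b}  c1={m}  c2={e,f}  c3={g}
  χ = 4

Answer: 4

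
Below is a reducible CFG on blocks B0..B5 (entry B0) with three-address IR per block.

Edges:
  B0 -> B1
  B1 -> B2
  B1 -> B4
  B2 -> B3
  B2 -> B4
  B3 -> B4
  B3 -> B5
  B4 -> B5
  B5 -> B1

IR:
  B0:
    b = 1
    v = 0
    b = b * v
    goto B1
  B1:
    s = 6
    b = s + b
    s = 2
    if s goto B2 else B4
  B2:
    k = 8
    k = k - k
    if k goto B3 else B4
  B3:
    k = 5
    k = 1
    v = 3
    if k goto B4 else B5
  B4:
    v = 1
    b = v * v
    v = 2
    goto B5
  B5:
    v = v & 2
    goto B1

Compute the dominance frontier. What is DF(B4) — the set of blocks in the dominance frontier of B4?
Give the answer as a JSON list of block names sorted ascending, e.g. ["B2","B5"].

Answer: ["B5"]

Derivation:
idom tree: B1←B0 B2←B1 B3←B2 B4←B1 B5←B1
Dom∩ at merges:
  B1: preds {B0,B5}: {B0} ∩ {B0,B1,B5} = {B0}; idom=B0
  B4: preds {B1,B2,B3}: {B0,B1} ∩ {B0,B1,B2} ∩ {B0,B1,B2,B3} = {B0,B1}; idom=B1
  B5: preds {B3,B4}: {B0,B1,B2,B3} ∩ {B0,B1,B4} = {B0,B1}; idom=B1

Frontier:
  join B1 pred B0: · stop@B0
  join B1 pred B5: B5→B1 stop@B0
  join B4 pred B1: · stop@B1
  join B4 pred B2: B2 stop@B1
  join B4 pred B3: B3→B2 stop@B1
  join B5 pred B3: B3→B2 stop@B1
  join B5 pred B4: B4 stop@B1
  DF(B0)=∅
  DF(B1)={B1}
  DF(B2)={B4,B5}
  DF(B3)={B4,B5}
  DF(B4)={B5}
  DF(B5)={B1}

DF(B4) = ["B5"]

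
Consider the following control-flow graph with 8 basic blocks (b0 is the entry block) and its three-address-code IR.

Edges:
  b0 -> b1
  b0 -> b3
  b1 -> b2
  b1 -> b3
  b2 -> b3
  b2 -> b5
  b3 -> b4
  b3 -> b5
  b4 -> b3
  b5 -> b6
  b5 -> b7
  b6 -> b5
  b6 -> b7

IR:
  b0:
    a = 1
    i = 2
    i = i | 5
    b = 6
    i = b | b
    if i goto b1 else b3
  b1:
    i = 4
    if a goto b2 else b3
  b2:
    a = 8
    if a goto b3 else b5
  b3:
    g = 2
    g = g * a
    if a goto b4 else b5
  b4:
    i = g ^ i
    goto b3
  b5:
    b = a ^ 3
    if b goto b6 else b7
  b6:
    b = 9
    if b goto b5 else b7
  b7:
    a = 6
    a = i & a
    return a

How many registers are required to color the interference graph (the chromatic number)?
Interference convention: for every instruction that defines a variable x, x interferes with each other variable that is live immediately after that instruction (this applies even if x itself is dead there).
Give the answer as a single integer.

Answer: 3

Working:
Per-block:
  b0: {a,b,i} / ∅
  b1: {i} / {a}
  b2: {a} / ∅
  b3: {g} / {a}
  b4: {i} / {g,i}
  b5: {b} / {a}
  b6: {b} / ∅
  b7: {a} / {i}

Backward fixpoint:
  b0 li=∅ lo={a,i}
  b1 li={a} lo={a,i}
  b2 li={i} lo={a,i}
  b3 li={a,i} lo={a,g,i}
  b4 li={a,g,i} lo={a,i}
  b5 li={a,i} lo={a,i}
  b6 li={a,i} lo={a,i}
  b7 li={i} lo=∅

Interfere edges:
  a: {b,g,i}
  b: {a,i}
  g: {a,i}
  i: {a,b,g}

Registers:
  {a,b,i} pairwise interfere (3-clique) ⇒ χ ≥ 3
  assign a→c0 b→c2 g→c2 i→c1 — no edge inside a register ⇒ χ ≤ 3
  χ = 3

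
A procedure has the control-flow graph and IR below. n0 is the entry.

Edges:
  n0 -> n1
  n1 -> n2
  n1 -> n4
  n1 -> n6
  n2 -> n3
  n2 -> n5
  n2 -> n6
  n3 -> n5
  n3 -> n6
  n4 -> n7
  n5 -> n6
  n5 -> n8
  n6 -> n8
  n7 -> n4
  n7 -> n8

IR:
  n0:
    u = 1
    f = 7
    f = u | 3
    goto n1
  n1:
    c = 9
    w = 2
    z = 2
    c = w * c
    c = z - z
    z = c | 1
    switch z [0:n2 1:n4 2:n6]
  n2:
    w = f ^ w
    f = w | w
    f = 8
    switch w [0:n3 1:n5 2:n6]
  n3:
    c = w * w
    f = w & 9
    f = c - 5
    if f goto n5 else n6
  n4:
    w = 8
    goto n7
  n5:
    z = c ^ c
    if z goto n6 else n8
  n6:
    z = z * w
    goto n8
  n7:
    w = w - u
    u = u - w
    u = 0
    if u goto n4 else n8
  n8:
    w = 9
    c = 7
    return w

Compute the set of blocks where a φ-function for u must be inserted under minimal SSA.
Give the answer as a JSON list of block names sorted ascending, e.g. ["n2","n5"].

Answer: ["n4", "n8"]

Derivation:
idom tree: n1←n0 n2←n1 n3←n2 n4←n1 n5←n2 n6←n1 n7←n4 n8←n1
Join-block Dom:
  n4: preds {n1,n7}: {n0,n1} ∩ {n0,n1,n4,n7} = {n0,n1}; idom=n1
  n5: preds {n2,n3}: {n0,n1,n2} ∩ {n0,n1,n2,n3} = {n0,n1,n2}; idom=n2
  n6: preds {n1,n2,n3,n5}: {n0,n1} ∩ {n0,n1,n2} ∩ {n0,n1,n2,n3} ∩ {n0,n1,n2,n5} = {n0,n1}; idom=n1
  n8: preds {n5,n6,n7}: {n0,n1,n2,n5} ∩ {n0,n1,n6} ∩ {n0,n1,n4,n7} = {n0,n1}; idom=n1

DF derivation:
  n4←n1: walk · to n1
  n4←n7: walk n7→n4 to n1
  n5←n2: walk · to n2
  n5←n3: walk n3 to n2
  n6←n1: walk · to n1
  n6←n2: walk n2 to n1
  n6←n3: walk n3→n2 to n1
  n6←n5: walk n5→n2 to n1
  n8←n5: walk n5→n2 to n1
  n8←n6: walk n6 to n1
  n8←n7: walk n7→n4 to n1
  n0: DF=∅
  n1: DF=∅
  n2: DF={n6,n8}
  n3: DF={n5,n6}
  n4: DF={n4,n8}
  n5: DF={n6,n8}
  n6: DF={n8}
  n7: DF={n4,n8}
  n8: DF=∅

φ for u: defs {n0,n7}
  DF⁺ = {n4,n8}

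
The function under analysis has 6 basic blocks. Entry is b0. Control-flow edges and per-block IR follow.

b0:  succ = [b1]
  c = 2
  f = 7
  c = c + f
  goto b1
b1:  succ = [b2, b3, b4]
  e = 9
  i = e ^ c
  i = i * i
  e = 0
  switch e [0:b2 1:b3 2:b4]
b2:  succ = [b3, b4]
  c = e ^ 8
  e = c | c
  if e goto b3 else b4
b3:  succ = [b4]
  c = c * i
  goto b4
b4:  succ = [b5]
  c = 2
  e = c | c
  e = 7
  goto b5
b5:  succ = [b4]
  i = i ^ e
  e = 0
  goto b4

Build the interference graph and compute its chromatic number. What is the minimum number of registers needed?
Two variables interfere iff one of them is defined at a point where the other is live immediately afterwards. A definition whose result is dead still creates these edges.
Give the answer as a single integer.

Block summaries:
  b0: def={c,f} ue=∅
  b1: def={e,i} ue={c}
  b2: def={c,e} ue={e}
  b3: def={c} ue={c,i}
  b4: def={c,e} ue=∅
  b5: def={e,i} ue={e,i}

Liveness:
  b0 li=∅ lo={c}
  b1 li={c} lo={c,e,i}
  b2 li={e,i} lo={c,i}
  b3 li={c,i} lo={i}
  b4 li={i} lo={e,i}
  b5 li={e,i} lo={i}

Conflict graph:
  c↔{e,f,i}
  e↔{c,i}
  f↔{c}
  i↔{c,e}

Chromatic number:
  {c,e,i} pairwise interfere (3-clique) ⇒ χ ≥ 3
  assign c→c0 e→c1 f→c1 i→c2 — no edge inside a register ⇒ χ ≤ 3
  χ = 3

Answer: 3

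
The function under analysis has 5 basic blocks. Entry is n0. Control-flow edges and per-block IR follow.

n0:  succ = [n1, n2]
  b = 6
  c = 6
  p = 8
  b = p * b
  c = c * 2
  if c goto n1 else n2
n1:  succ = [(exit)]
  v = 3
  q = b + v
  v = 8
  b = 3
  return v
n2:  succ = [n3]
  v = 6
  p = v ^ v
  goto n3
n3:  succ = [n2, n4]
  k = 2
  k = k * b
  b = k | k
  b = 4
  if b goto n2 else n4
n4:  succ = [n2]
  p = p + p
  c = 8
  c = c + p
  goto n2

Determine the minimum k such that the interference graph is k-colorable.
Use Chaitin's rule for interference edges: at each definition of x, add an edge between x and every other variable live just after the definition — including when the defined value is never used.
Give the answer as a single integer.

Answer: 3

Analysis:
def/use:
  n0: def={b,c,p} ue=∅
  n1: def={b,q,v} ue={b}
  n2: def={p,v} ue=∅
  n3: def={b,k} ue={b}
  n4: def={c,p} ue={p}

Liveness:
  n0 li=∅ lo={b}
  n1 li={b} lo=∅
  n2 li={b} lo={b,p}
  n3 li={b,p} lo={b,p}
  n4 li={b,p} lo={b}

Conflict graph:
  b↔{c,k,p,v}
  c↔{b,p}
  k↔{b,p}
  p↔{b,c,k}
  q↔∅
  v↔{b}

Colouring:
  lower bound: {b,c,p} mutually conflict ⇒ χ ≥ 3
  3-colouring: R0={b,q}  R1={p,v}  R2={c,k}
  χ = 3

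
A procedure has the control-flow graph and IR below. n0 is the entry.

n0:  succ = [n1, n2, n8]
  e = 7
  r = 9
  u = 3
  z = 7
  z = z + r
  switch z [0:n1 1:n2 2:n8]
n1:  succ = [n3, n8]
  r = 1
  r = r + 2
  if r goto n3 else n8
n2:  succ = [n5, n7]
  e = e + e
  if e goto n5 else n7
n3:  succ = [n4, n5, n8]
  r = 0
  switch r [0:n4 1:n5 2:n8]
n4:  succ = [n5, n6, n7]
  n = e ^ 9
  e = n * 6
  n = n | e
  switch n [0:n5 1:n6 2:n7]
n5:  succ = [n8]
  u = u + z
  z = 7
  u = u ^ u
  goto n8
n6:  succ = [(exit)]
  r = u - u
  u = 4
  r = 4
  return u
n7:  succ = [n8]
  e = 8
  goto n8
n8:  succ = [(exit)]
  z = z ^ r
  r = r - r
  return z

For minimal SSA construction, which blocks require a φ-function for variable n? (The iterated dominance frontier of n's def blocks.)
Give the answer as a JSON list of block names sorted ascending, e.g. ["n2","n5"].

idom tree: n1←n0 n2←n0 n3←n1 n4←n3 n5←n0 n6←n4 n7←n0 n8←n0
Join-block Dom:
  n5: preds {n2,n3,n4}: {n0,n2} ∩ {n0,n1,n3} ∩ {n0,n1,n3,n4} = {n0}; idom=n0
  n7: preds {n2,n4}: {n0,n2} ∩ {n0,n1,n3,n4} = {n0}; idom=n0
  n8: preds {n0,n1,n3,n5,n7}: {n0} ∩ {n0,n1} ∩ {n0,n1,n3} ∩ {n0,n5} ∩ {n0,n7} = {n0}; idom=n0

DF walk-up:
  n5←n2: walk n2 to n0
  n5←n3: walk n3→n1 to n0
  n5←n4: walk n4→n3→n1 to n0
  n7←n2: walk n2 to n0
  n7←n4: walk n4→n3→n1 to n0
  n8←n0: walk · to n0
  n8←n1: walk n1 to n0
  n8←n3: walk n3→n1 to n0
  n8←n5: walk n5 to n0
  n8←n7: walk n7 to n0
  n0: DF=∅
  n1: DF={n5,n7,n8}
  n2: DF={n5,n7}
  n3: DF={n5,n7,n8}
  n4: DF={n5,n7}
  n5: DF={n8}
  n6: DF=∅
  n7: DF={n8}
  n8: DF=∅

φ for n: defs {n4}
  DF⁺ = {n5,n7,n8}

Answer: ["n5", "n7", "n8"]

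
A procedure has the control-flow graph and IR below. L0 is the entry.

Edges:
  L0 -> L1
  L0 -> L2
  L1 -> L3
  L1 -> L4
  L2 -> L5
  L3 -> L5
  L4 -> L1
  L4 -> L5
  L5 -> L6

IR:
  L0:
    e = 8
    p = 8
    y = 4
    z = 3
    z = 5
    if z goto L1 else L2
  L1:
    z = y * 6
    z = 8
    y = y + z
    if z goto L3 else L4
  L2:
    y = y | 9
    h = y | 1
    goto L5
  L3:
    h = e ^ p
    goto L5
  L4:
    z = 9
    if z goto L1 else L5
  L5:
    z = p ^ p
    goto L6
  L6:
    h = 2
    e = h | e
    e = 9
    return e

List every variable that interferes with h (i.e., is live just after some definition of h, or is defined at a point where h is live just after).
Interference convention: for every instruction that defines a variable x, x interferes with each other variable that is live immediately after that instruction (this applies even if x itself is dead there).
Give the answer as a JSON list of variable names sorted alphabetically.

def/use:
  L0 def {e,p,y,z} use ∅
  L1 def {y,z} use {y}
  L2 def {h,y} use {y}
  L3 def {h} use {e,p}
  L4 def {z} use ∅
  L5 def {z} use {p}
  L6 def {e,h} use {e}

Backward fixpoint:
  L0 li=∅ lo={e,p,y}
  L1 li={e,p,y} lo={e,p,y}
  L2 li={e,p,y} lo={e,p}
  L3 li={e,p} lo={e,p}
  L4 li={e,p,y} lo={e,p,y}
  L5 li={e,p} lo={e}
  L6 li={e} lo=∅

Conflict graph:
  e — {h,p,y,z}
  h — {e,p}
  p — {e,h,y,z}
  y — {e,p,z}
  z — {e,p,y}

N(h) = ["e", "p"]

Answer: ["e", "p"]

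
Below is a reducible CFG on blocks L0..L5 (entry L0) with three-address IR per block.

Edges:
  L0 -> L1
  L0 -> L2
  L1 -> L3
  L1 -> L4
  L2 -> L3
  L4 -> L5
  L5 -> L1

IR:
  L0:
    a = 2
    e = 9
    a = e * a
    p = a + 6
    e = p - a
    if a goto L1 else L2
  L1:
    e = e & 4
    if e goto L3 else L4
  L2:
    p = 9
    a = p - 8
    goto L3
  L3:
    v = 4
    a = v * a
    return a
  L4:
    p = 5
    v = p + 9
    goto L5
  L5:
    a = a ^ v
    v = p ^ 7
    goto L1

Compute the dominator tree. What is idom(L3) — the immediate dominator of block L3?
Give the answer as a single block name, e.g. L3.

Answer: L0

Working:
idom tree: L1←L0 L2←L0 L3←L0 L4←L1 L5←L4
Join-block Dom:
  L1: preds {L0,L5}: {L0} ∩ {L0,L1,L4,L5} = {L0}; idom=L0
  L3: preds {L1,L2}: {L0,L1} ∩ {L0,L2} = {L0}; idom=L0

idom(L3) = L0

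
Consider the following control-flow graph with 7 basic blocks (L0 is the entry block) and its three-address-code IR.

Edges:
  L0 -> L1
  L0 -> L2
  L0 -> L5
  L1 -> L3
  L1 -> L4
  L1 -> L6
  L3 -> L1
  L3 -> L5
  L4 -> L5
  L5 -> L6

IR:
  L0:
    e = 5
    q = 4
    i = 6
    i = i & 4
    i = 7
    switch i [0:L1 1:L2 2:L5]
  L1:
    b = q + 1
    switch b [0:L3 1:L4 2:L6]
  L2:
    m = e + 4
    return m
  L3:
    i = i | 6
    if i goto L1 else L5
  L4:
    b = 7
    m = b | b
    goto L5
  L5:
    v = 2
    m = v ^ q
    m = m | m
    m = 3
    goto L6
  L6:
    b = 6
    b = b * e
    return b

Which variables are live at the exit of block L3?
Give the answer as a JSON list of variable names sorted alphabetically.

Per-block:
  L0 def {e,i,q} use ∅
  L1 def {b} use {q}
  L2 def {m} use {e}
  L3 def {i} use {i}
  L4 def {b,m} use ∅
  L5 def {m,v} use {q}
  L6 def {b} use {e}

Live sets:
  L0 li=∅ lo={e,i,q}
  L1 li={e,i,q} lo={e,i,q}
  L2 li={e} lo=∅
  L3 li={e,i,q} lo={e,i,q}
  L4 li={e,q} lo={e,q}
  L5 li={e,q} lo={e}
  L6 li={e} lo=∅

live-out(L3) = ["e", "i", "q"]

Answer: ["e", "i", "q"]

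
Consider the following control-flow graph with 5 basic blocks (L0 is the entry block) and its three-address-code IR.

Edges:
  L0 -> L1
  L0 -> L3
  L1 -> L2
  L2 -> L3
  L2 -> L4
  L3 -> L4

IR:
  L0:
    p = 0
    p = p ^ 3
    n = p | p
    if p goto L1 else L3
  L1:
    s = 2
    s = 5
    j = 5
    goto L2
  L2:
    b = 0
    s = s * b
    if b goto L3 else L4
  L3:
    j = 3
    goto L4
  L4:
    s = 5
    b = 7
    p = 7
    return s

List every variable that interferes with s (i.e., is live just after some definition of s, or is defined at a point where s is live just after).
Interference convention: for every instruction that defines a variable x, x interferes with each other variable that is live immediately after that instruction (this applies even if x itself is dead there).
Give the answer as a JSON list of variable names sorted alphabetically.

Block summaries:
  L0: def={n,p} ue=∅
  L1: def={j,s} ue=∅
  L2: def={b,s} ue={s}
  L3: def={j} ue=∅
  L4: def={b,p,s} ue=∅

Liveness:
  L0 li=∅ lo=∅
  L1 li=∅ lo={s}
  L2 li={s} lo=∅
  L3 li=∅ lo=∅
  L4 li=∅ lo=∅

Conflict graph:
  b↔{s}
  j↔{s}
  n↔{p}
  p↔{n,s}
  s↔{b,j,p}

N(s) = ["b", "j", "p"]

Answer: ["b", "j", "p"]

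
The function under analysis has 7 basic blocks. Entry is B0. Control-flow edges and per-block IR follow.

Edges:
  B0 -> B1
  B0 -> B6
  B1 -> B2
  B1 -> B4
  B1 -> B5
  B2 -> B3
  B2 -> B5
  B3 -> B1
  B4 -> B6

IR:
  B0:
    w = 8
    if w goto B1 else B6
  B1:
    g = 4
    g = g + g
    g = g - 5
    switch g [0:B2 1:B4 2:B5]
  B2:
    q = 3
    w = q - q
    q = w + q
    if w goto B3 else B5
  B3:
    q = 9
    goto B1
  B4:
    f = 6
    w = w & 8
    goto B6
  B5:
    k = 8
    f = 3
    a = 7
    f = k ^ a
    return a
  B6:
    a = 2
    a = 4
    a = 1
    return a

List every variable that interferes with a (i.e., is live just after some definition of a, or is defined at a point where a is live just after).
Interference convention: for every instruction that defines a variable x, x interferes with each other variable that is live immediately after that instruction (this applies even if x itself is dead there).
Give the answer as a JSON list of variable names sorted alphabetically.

def/use:
  B0: {w} / ∅
  B1: {g} / ∅
  B2: {q,w} / ∅
  B3: {q} / ∅
  B4: {f,w} / {w}
  B5: {a,f,k} / ∅
  B6: {a} / ∅

Live sets:
  B0: in=∅ out={w}
  B1: in={w} out={w}
  B2: in=∅ out={w}
  B3: in={w} out={w}
  B4: in={w} out=∅
  B5: in=∅ out=∅
  B6: in=∅ out=∅

Interfere edges:
  a↔{f,k}
  f↔{a,k,w}
  g↔{w}
  k↔{a,f}
  q↔{w}
  w↔{f,g,q}

N(a) = ["f", "k"]

Answer: ["f", "k"]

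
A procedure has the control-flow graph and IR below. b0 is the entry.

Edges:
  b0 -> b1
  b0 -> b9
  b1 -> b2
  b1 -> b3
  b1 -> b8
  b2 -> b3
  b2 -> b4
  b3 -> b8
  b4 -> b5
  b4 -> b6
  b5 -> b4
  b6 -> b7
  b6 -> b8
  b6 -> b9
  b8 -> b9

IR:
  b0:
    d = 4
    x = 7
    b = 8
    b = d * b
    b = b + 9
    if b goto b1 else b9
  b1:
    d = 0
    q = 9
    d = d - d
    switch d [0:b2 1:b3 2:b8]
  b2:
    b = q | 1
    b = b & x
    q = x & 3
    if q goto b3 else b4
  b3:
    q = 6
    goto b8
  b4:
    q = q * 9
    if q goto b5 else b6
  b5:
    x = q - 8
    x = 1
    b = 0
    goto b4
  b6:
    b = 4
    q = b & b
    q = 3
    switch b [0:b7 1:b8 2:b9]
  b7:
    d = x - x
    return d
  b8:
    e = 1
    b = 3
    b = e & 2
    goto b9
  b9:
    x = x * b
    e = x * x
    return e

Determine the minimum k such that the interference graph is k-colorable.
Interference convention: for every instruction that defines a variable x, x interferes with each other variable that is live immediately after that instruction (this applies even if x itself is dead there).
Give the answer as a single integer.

Answer: 4

Analysis:
Per-block:
  b0: def={b,d,x} ue=∅
  b1: def={d,q} ue=∅
  b2: def={b,q} ue={q,x}
  b3: def={q} ue=∅
  b4: def={q} ue={q}
  b5: def={b,x} ue={q}
  b6: def={b,q} ue=∅
  b7: def={d} ue={x}
  b8: def={b,e} ue=∅
  b9: def={e,x} ue={b,x}

Backward fixpoint:
  b0 li=∅ lo={b,x}
  b1 li={x} lo={q,x}
  b2 li={q,x} lo={q,x}
  b3 li={x} lo={x}
  b4 li={q,x} lo={q,x}
  b5 li={q} lo={q,x}
  b6 li={x} lo={b,x}
  b7 li={x} lo=∅
  b8 li={x} lo={b,x}
  b9 li={b,x} lo=∅

Interference:
  b — {d,e,q,x}
  d — {b,q,x}
  e — {b,x}
  q — {b,d,x}
  x — {b,d,e,q}

Registers:
  lower bound: {b,d,q,x} mutually conflict ⇒ χ ≥ 4
  4-colouring: c0={b}  c1={x}  c2={d,e}  c3={q}
  χ = 4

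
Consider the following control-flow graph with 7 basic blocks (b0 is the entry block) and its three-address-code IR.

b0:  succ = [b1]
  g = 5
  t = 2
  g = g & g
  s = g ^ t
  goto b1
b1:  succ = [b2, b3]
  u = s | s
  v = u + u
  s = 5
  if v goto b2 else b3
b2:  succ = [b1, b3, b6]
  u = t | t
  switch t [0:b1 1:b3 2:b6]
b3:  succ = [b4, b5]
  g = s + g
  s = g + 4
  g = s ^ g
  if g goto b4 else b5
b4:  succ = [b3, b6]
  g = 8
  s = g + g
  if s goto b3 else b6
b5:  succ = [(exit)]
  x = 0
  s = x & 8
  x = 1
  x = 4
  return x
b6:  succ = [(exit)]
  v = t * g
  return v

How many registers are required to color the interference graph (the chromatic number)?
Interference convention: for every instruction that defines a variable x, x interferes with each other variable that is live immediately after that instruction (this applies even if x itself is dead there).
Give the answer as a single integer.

def/use:
  b0 def {g,s,t} use ∅
  b1 def {s,u,v} use {s}
  b2 def {u} use {t}
  b3 def {g,s} use {g,s}
  b4 def {g,s} use ∅
  b5 def {s,x} use ∅
  b6 def {v} use {g,t}

Liveness:
  b0 li=∅ lo={g,s,t}
  b1 li={g,s,t} lo={g,s,t}
  b2 li={g,s,t} lo={g,s,t}
  b3 li={g,s,t} lo={t}
  b4 li={t} lo={g,s,t}
  b5 li=∅ lo=∅
  b6 li={g,t} lo=∅

Interference:
  g: {s,t,u,v}
  s: {g,t,u,v}
  t: {g,s,u,v}
  u: {g,s,t}
  v: {g,s,t}
  x: ∅

Colouring:
  {g,s,t,u} pairwise interfere (4-clique) ⇒ χ ≥ 4
  assign g→r0 s→r1 t→r2 u→r3 v→r3 x→r0 — no edge inside a register ⇒ χ ≤ 4
  χ = 4

Answer: 4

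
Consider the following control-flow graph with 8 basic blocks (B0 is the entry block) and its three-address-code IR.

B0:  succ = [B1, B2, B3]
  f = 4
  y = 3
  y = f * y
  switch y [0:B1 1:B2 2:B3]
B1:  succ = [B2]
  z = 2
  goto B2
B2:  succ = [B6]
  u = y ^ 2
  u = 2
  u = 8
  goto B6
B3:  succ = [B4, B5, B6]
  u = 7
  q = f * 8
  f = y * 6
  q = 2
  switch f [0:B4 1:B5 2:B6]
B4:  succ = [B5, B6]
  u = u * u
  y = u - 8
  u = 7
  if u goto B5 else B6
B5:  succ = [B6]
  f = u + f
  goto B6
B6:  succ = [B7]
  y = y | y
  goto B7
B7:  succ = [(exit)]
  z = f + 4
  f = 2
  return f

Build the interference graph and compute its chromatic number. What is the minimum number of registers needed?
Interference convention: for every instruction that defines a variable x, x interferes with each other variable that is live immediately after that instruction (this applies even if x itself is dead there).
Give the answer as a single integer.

def/use:
  B0 def {f,y} use ∅
  B1 def {z} use ∅
  B2 def {u} use {y}
  B3 def {f,q,u} use {f,y}
  B4 def {u,y} use {u}
  B5 def {f} use {f,u}
  B6 def {y} use {y}
  B7 def {f,z} use {f}

Backward fixpoint:
  live B0: ∅→{f,y}
  live B1: {f,y}→{f,y}
  live B2: {f,y}→{f,y}
  live B3: {f,y}→{f,u,y}
  live B4: {f,u}→{f,u,y}
  live B5: {f,u,y}→{f,y}
  live B6: {f,y}→{f}
  live B7: {f}→∅

Conflict graph:
  f — {q,u,y,z}
  q — {f,u,y}
  u — {f,q,y}
  y — {f,q,u,z}
  z — {f,y}

Chromatic number:
  {f,q,u,y} pairwise interfere (4-clique) ⇒ χ ≥ 4
  4-colouring: R0={f}  R1={y}  R2={q,z}  R3={u}
  χ = 4

Answer: 4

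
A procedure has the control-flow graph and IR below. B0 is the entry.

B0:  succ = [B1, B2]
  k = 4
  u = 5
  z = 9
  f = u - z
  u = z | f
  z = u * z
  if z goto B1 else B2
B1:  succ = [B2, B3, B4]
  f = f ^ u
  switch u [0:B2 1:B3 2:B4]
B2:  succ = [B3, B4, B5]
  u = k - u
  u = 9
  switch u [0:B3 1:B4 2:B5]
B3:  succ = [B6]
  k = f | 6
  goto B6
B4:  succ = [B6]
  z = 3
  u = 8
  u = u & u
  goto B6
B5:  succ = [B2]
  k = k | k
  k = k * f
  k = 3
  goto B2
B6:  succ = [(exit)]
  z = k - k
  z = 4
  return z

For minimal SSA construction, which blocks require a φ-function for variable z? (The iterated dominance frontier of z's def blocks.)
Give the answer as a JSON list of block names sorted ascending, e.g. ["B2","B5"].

idom tree: B1←B0 B2←B0 B3←B0 B4←B0 B5←B2 B6←B0
Join-block Dom:
  B2: preds {B0,B1,B5}: {B0} ∩ {B0,B1} ∩ {B0,B2,B5} = {B0}; idom=B0
  B3: preds {B1,B2}: {B0,B1} ∩ {B0,B2} = {B0}; idom=B0
  B4: preds {B1,B2}: {B0,B1} ∩ {B0,B2} = {B0}; idom=B0
  B6: preds {B3,B4}: {B0,B3} ∩ {B0,B4} = {B0}; idom=B0

DF derivation:
  B2←B0: walk · to B0
  B2←B1: walk B1 to B0
  B2←B5: walk B5→B2 to B0
  B3←B1: walk B1 to B0
  B3←B2: walk B2 to B0
  B4←B1: walk B1 to B0
  B4←B2: walk B2 to B0
  B6←B3: walk B3 to B0
  B6←B4: walk B4 to B0
  B0 → ∅
  B1 → {B2,B3,B4}
  B2 → {B2,B3,B4}
  B3 → {B6}
  B4 → {B6}
  B5 → {B2}
  B6 → ∅

φ for z: defs {B0,B4,B6}
  DF⁺ = {B6}

Answer: ["B6"]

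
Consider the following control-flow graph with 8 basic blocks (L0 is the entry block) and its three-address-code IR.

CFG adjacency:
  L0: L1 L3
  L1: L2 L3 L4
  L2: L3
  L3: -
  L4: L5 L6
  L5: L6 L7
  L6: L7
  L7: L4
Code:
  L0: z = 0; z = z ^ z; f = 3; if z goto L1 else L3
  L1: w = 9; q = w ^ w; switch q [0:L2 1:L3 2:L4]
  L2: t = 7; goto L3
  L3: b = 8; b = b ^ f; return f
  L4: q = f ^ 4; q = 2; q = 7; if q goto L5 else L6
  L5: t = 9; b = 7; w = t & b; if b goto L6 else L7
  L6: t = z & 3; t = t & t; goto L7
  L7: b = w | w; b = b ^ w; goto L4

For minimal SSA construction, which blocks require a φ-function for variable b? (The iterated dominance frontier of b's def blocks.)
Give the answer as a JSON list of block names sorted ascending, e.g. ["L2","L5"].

idom tree: L1←L0 L2←L1 L3←L0 L4←L1 L5←L4 L6←L4 L7←L4
Join-block Dom:
  L3: preds {L0,L1,L2}: {L0} ∩ {L0,L1} ∩ {L0,L1,L2} = {L0}; idom=L0
  L4: preds {L1,L7}: {L0,L1} ∩ {L0,L1,L4,L7} = {L0,L1}; idom=L1
  L6: preds {L4,L5}: {L0,L1,L4} ∩ {L0,L1,L4,L5} = {L0,L1,L4}; idom=L4
  L7: preds {L5,L6}: {L0,L1,L4,L5} ∩ {L0,L1,L4,L6} = {L0,L1,L4}; idom=L4

DF derivation:
  join L3 pred L0: · stop@L0
  join L3 pred L1: L1 stop@L0
  join L3 pred L2: L2→L1 stop@L0
  join L4 pred L1: · stop@L1
  join L4 pred L7: L7→L4 stop@L1
  join L6 pred L4: · stop@L4
  join L6 pred L5: L5 stop@L4
  join L7 pred L5: L5 stop@L4
  join L7 pred L6: L6 stop@L4
  L0: DF=∅
  L1: DF={L3}
  L2: DF={L3}
  L3: DF=∅
  L4: DF={L4}
  L5: DF={L6,L7}
  L6: DF={L7}
  L7: DF={L4}

φ for b: defs {L3,L5,L7}
  DF⁺ = {L4,L6,L7}

Answer: ["L4", "L6", "L7"]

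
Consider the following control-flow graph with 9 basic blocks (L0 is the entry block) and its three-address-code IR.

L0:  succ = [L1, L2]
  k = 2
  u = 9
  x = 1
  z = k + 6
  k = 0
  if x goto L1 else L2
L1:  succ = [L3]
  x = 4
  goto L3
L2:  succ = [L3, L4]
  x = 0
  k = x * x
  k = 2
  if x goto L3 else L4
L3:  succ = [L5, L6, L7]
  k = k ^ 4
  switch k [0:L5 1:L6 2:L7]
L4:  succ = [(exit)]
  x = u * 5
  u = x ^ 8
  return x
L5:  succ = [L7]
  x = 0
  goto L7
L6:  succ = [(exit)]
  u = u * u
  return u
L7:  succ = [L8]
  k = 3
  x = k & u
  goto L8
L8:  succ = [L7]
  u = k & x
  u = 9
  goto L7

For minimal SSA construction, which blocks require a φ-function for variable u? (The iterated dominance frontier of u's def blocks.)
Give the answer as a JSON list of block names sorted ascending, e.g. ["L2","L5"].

Answer: ["L7"]

Derivation:
idom tree: L1←L0 L2←L0 L3←L0 L4←L2 L5←L3 L6←L3 L7←L3 L8←L7
Join-block Dom:
  L3: preds {L1,L2}: {L0,L1} ∩ {L0,L2} = {L0}; idom=L0
  L7: preds {L3,L5,L8}: {L0,L3} ∩ {L0,L3,L5} ∩ {L0,L3,L7,L8} = {L0,L3}; idom=L3

DF derivation:
  join L3 pred L1: L1 stop@L0
  join L3 pred L2: L2 stop@L0
  join L7 pred L3: · stop@L3
  join L7 pred L5: L5 stop@L3
  join L7 pred L8: L8→L7 stop@L3
  DF(L0)=∅
  DF(L1)={L3}
  DF(L2)={L3}
  DF(L3)=∅
  DF(L4)=∅
  DF(L5)={L7}
  DF(L6)=∅
  DF(L7)={L7}
  DF(L8)={L7}

φ for u: defs {L0,L4,L6,L8}
  DF⁺ = {L7}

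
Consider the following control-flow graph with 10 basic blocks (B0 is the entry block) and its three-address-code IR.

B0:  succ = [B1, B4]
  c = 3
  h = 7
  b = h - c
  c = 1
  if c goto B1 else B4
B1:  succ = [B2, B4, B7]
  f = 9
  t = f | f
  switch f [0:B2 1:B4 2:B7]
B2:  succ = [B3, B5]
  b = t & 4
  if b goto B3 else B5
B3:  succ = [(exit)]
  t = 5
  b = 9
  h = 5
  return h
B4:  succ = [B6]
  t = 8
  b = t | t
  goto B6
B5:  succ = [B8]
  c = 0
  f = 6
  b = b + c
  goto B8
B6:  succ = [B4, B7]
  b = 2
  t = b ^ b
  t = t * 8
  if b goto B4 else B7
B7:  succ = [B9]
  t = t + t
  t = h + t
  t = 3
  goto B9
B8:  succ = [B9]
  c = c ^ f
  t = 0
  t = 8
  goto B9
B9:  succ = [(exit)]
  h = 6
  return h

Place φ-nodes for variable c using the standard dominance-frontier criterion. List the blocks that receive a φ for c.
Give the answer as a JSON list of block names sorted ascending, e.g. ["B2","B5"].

Answer: ["B9"]

Derivation:
idom tree: B1←B0 B2←B1 B3←B2 B4←B0 B5←B2 B6←B4 B7←B0 B8←B5 B9←B0
Dom∩ at merges:
  B4: preds {B0,B1,B6}: {B0} ∩ {B0,B1} ∩ {B0,B4,B6} = {B0}; idom=B0
  B7: preds {B1,B6}: {B0,B1} ∩ {B0,B4,B6} = {B0}; idom=B0
  B9: preds {B7,B8}: {B0,B7} ∩ {B0,B1,B2,B5,B8} = {B0}; idom=B0

DF derivation:
  join B4 pred B0: · stop@B0
  join B4 pred B1: B1 stop@B0
  join B4 pred B6: B6→B4 stop@B0
  join B7 pred B1: B1 stop@B0
  join B7 pred B6: B6→B4 stop@B0
  join B9 pred B7: B7 stop@B0
  join B9 pred B8: B8→B5→B2→B1 stop@B0
  B0 → ∅
  B1 → {B4,B7,B9}
  B2 → {B9}
  B3 → ∅
  B4 → {B4,B7}
  B5 → {B9}
  B6 → {B4,B7}
  B7 → {B9}
  B8 → {B9}
  B9 → ∅

φ for c: defs {B0,B5,B8}
  DF⁺ = {B9}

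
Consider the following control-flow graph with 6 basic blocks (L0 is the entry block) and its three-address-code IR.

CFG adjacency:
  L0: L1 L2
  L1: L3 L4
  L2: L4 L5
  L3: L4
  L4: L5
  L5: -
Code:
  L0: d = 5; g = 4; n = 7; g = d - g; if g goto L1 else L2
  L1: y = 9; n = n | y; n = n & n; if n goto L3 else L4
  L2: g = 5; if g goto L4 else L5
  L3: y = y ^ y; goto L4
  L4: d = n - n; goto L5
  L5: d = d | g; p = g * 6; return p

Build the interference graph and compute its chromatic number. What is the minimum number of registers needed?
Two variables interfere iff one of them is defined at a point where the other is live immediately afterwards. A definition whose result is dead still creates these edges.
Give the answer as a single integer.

Answer: 3

Derivation:
def/use:
  L0: def={d,g,n} ue=∅
  L1: def={n,y} ue={n}
  L2: def={g} ue=∅
  L3: def={y} ue={y}
  L4: def={d} ue={n}
  L5: def={d,p} ue={d,g}

Live sets:
  L0: in=∅ out={d,g,n}
  L1: in={g,n} out={g,n,y}
  L2: in={d,n} out={d,g,n}
  L3: in={g,n,y} out={g,n}
  L4: in={g,n} out={d,g}
  L5: in={d,g} out=∅

Conflict graph:
  d — {g,n}
  g — {d,n,y}
  n — {d,g,y}
  p — ∅
  y — {g,n}

Registers:
  clique {d,g,n} ⇒ need ≥ 3
  assign d→R2 g→R0 n→R1 p→R0 y→R2 — no edge inside a register ⇒ χ ≤ 3
  χ = 3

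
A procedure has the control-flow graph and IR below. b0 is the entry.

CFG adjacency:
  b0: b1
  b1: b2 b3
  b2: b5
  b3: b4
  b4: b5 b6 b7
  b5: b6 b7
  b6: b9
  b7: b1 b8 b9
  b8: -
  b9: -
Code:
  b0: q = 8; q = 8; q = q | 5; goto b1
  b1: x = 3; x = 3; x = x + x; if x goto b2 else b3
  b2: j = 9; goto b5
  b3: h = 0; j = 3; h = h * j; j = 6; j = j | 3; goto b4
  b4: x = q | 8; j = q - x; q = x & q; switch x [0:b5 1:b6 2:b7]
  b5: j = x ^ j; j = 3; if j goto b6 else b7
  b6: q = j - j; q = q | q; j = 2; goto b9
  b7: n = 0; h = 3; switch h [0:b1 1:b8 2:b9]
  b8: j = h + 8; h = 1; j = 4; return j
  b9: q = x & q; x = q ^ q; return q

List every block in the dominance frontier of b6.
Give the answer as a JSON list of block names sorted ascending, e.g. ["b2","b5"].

idom tree: b1←b0 b2←b1 b3←b1 b4←b3 b5←b1 b6←b1 b7←b1 b8←b7 b9←b1
Dom∩ at merges:
  b1: preds {b0,b7}: {b0} ∩ {b0,b1,b7} = {b0}; idom=b0
  b5: preds {b2,b4}: {b0,b1,b2} ∩ {b0,b1,b3,b4} = {b0,b1}; idom=b1
  b6: preds {b4,b5}: {b0,b1,b3,b4} ∩ {b0,b1,b5} = {b0,b1}; idom=b1
  b7: preds {b4,b5}: {b0,b1,b3,b4} ∩ {b0,b1,b5} = {b0,b1}; idom=b1
  b9: preds {b6,b7}: {b0,b1,b6} ∩ {b0,b1,b7} = {b0,b1}; idom=b1

Frontier:
  b1←b0: walk · to b0
  b1←b7: walk b7→b1 to b0
  b5←b2: walk b2 to b1
  b5←b4: walk b4→b3 to b1
  b6←b4: walk b4→b3 to b1
  b6←b5: walk b5 to b1
  b7←b4: walk b4→b3 to b1
  b7←b5: walk b5 to b1
  b9←b6: walk b6 to b1
  b9←b7: walk b7 to b1
  b0 → ∅
  b1 → {b1}
  b2 → {b5}
  b3 → {b5,b6,b7}
  b4 → {b5,b6,b7}
  b5 → {b6,b7}
  b6 → {b9}
  b7 → {b1,b9}
  b8 → ∅
  b9 → ∅

DF(b6) = ["b9"]

Answer: ["b9"]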